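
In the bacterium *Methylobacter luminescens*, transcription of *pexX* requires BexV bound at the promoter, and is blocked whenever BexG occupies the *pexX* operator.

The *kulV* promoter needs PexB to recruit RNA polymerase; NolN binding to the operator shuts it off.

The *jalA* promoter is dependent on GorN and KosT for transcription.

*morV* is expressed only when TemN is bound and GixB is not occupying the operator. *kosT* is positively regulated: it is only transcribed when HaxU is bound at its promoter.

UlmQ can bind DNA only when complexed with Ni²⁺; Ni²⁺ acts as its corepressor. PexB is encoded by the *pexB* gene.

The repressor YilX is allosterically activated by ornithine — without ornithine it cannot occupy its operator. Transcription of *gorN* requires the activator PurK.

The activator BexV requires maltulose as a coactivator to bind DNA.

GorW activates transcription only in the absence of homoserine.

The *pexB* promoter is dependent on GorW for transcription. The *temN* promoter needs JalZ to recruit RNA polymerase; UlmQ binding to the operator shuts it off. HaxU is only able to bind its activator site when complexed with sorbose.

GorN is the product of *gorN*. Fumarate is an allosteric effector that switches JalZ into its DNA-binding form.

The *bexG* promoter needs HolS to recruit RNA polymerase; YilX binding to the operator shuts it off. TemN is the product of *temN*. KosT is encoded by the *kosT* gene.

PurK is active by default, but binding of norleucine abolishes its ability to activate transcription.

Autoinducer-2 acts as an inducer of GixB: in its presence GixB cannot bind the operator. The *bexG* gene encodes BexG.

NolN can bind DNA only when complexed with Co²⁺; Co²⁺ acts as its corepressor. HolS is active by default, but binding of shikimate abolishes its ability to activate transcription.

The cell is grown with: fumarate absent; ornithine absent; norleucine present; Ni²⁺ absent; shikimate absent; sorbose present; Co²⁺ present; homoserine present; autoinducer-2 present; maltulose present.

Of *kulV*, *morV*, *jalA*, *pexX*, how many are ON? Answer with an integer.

Co²⁺ is present, so NolN is active.
Homoserine is present, so GorW is inactive.
Required activator GorW is absent, so *pexB* is not transcribed.
So PexB is not produced.
With repressor NolN bound, *kulV* is not transcribed.
→ *kulV* is OFF.
Fumarate is absent, so JalZ is inactive.
Ni²⁺ is absent, so UlmQ is inactive.
Required activator JalZ is absent, so *temN* is not transcribed.
So TemN is not produced.
Autoinducer-2 is present, so GixB is inactive.
Required activator TemN is absent, so *morV* is not transcribed.
→ *morV* is OFF.
Norleucine is present, so PurK is inactive.
Required activator PurK is absent, so *gorN* is not transcribed.
So GorN is not produced.
Sorbose is present, so HaxU is active.
No repressor is bound and HaxU is active, so *kosT* is transcribed.
So KosT is produced and active.
Required activator GorN is absent, so *jalA* is not transcribed.
→ *jalA* is OFF.
Ornithine is absent, so YilX is inactive.
Shikimate is absent, so HolS is active.
No repressor is bound and HolS is active, so *bexG* is transcribed.
So BexG is produced and active.
Maltulose is present, so BexV is active.
With repressor BexG bound, *pexX* is not transcribed.
→ *pexX* is OFF.
0 of the 4 genes are transcribed.

0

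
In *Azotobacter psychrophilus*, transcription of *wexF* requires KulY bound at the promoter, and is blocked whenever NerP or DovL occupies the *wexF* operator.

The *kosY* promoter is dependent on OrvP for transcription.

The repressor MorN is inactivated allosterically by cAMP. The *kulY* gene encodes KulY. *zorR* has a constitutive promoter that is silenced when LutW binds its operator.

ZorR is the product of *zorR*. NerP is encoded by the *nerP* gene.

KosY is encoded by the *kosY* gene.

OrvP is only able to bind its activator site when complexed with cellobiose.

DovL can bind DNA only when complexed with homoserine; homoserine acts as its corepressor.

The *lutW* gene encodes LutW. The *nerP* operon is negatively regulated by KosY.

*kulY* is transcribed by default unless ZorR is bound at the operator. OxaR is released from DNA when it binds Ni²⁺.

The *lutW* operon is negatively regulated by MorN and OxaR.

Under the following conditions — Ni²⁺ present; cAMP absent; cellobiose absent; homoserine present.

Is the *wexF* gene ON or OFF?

OFF

Cellobiose is absent, so OrvP is inactive.
Required activator OrvP is absent, so *kosY* is not transcribed.
So KosY is not produced.
With no repressor bound, *nerP* is transcribed.
So NerP is produced and active.
Homoserine is present, so DovL is active.
cAMP is absent, so MorN is active.
Ni²⁺ is present, so OxaR is inactive.
With repressor MorN bound, *lutW* is not transcribed.
So LutW is not produced.
With no repressor bound, *zorR* is transcribed.
So ZorR is produced and active.
With repressor ZorR bound, *kulY* is not transcribed.
So KulY is not produced.
With repressor NerP bound, *wexF* is not transcribed.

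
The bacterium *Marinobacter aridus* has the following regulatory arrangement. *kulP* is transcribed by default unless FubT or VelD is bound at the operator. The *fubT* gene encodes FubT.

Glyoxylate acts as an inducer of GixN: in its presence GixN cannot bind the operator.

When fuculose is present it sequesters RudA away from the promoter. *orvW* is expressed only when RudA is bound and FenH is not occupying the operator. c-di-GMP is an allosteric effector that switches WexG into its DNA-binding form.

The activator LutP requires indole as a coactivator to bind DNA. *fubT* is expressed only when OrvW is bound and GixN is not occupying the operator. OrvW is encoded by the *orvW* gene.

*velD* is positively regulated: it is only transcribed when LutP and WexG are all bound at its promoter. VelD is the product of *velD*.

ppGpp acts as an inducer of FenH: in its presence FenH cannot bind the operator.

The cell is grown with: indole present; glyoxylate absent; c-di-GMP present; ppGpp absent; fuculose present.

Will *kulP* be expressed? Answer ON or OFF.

Glyoxylate is absent, so GixN is active.
Fuculose is present, so RudA is inactive.
ppGpp is absent, so FenH is active.
With repressor FenH bound, *orvW* is not transcribed.
So OrvW is not produced.
With repressor GixN bound, *fubT* is not transcribed.
So FubT is not produced.
Indole is present, so LutP is active.
c-di-GMP is present, so WexG is active.
No repressor is bound and LutP and WexG are active, so *velD* is transcribed.
So VelD is produced and active.
With repressor VelD bound, *kulP* is not transcribed.

OFF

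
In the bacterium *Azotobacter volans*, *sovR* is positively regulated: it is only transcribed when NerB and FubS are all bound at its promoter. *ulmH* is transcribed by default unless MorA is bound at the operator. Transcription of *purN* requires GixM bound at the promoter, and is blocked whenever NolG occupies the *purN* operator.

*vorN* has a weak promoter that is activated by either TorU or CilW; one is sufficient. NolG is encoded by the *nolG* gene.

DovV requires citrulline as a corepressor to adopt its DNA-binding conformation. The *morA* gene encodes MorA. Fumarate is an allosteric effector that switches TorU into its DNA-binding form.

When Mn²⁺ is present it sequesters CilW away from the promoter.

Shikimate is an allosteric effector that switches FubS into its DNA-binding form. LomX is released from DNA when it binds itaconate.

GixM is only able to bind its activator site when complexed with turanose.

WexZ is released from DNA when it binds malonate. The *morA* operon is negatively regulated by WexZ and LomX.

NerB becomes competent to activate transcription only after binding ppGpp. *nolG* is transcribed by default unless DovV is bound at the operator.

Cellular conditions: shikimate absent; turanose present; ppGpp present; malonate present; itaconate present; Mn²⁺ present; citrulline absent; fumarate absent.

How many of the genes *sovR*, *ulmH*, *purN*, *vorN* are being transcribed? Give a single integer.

0

ppGpp is present, so NerB is active.
Shikimate is absent, so FubS is inactive.
Required activator FubS is absent, so *sovR* is not transcribed.
→ *sovR* is OFF.
Malonate is present, so WexZ is inactive.
Itaconate is present, so LomX is inactive.
With no repressor bound, *morA* is transcribed.
So MorA is produced and active.
With repressor MorA bound, *ulmH* is not transcribed.
→ *ulmH* is OFF.
Turanose is present, so GixM is active.
Citrulline is absent, so DovV is inactive.
With no repressor bound, *nolG* is transcribed.
So NolG is produced and active.
With repressor NolG bound, *purN* is not transcribed.
→ *purN* is OFF.
Fumarate is absent, so TorU is inactive.
Mn²⁺ is present, so CilW is inactive.
No activator is available at the *vorN* promoter, so *vorN* is not transcribed.
→ *vorN* is OFF.
0 of the 4 genes are transcribed.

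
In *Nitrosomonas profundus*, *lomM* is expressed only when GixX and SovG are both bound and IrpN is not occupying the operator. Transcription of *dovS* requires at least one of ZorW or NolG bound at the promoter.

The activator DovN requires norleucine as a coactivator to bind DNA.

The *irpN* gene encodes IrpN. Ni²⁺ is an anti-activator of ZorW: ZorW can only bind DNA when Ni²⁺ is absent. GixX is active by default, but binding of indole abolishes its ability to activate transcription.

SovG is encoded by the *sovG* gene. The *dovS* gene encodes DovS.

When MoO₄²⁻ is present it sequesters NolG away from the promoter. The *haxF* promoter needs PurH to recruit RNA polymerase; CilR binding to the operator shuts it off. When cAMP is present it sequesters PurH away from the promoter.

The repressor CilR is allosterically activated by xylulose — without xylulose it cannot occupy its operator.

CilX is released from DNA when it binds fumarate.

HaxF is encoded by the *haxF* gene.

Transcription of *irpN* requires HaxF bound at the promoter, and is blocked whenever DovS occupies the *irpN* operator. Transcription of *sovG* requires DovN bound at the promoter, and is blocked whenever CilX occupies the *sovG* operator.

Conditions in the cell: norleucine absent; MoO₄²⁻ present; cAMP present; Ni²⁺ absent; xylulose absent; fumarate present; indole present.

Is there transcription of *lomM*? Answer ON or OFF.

Indole is present, so GixX is inactive.
cAMP is present, so PurH is inactive.
Xylulose is absent, so CilR is inactive.
Required activator PurH is absent, so *haxF* is not transcribed.
So HaxF is not produced.
Ni²⁺ is absent, so ZorW is active.
MoO₄²⁻ is present, so NolG is inactive.
Activator ZorW is present, so *dovS* is transcribed.
So DovS is produced and active.
With repressor DovS bound, *irpN* is not transcribed.
So IrpN is not produced.
Fumarate is present, so CilX is inactive.
Norleucine is absent, so DovN is inactive.
Required activator DovN is absent, so *sovG* is not transcribed.
So SovG is not produced.
Required activator GixX is absent, so *lomM* is not transcribed.

OFF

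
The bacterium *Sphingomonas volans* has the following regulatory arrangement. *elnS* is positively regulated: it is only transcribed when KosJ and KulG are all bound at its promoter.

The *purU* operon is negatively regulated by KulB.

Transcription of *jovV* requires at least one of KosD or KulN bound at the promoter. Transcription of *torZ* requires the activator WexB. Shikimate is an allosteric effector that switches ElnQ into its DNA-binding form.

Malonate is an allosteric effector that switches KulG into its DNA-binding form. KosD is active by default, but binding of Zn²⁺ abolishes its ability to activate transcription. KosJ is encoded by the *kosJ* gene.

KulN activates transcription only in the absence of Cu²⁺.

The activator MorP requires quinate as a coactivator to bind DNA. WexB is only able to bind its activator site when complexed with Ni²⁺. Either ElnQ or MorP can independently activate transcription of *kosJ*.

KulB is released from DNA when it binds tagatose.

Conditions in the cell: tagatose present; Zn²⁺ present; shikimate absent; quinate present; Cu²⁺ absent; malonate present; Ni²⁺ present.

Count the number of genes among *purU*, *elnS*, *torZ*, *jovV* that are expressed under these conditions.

Tagatose is present, so KulB is inactive.
With no repressor bound, *purU* is transcribed.
→ *purU* is ON.
Shikimate is absent, so ElnQ is inactive.
Quinate is present, so MorP is active.
Activator MorP is present, so *kosJ* is transcribed.
So KosJ is produced and active.
Malonate is present, so KulG is active.
No repressor is bound and KosJ and KulG are active, so *elnS* is transcribed.
→ *elnS* is ON.
Ni²⁺ is present, so WexB is active.
No repressor is bound and WexB is active, so *torZ* is transcribed.
→ *torZ* is ON.
Zn²⁺ is present, so KosD is inactive.
Cu²⁺ is absent, so KulN is active.
Activator KulN is present, so *jovV* is transcribed.
→ *jovV* is ON.
4 of the 4 genes are transcribed.

4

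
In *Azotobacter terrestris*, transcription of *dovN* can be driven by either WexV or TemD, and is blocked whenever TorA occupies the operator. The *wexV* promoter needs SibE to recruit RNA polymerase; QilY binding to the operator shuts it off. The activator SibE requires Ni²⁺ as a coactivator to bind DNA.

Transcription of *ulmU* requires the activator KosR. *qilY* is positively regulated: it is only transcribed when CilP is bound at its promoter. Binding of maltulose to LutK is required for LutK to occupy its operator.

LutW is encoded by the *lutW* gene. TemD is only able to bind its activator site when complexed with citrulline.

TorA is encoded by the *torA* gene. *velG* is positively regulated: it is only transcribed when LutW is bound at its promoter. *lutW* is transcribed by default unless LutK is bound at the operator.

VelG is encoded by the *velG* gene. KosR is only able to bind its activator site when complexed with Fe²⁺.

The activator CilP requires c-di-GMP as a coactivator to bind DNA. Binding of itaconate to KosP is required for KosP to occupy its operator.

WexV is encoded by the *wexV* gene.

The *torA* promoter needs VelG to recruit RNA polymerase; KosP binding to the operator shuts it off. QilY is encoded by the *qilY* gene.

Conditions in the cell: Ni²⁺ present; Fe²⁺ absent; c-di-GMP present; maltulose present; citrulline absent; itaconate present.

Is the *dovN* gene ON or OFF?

Itaconate is present, so KosP is active.
Maltulose is present, so LutK is active.
With repressor LutK bound, *lutW* is not transcribed.
So LutW is not produced.
Required activator LutW is absent, so *velG* is not transcribed.
So VelG is not produced.
With repressor KosP bound, *torA* is not transcribed.
So TorA is not produced.
c-di-GMP is present, so CilP is active.
No repressor is bound and CilP is active, so *qilY* is transcribed.
So QilY is produced and active.
Ni²⁺ is present, so SibE is active.
With repressor QilY bound, *wexV* is not transcribed.
So WexV is not produced.
Citrulline is absent, so TemD is inactive.
No activator is available at the *dovN* promoter, so *dovN* is not transcribed.

OFF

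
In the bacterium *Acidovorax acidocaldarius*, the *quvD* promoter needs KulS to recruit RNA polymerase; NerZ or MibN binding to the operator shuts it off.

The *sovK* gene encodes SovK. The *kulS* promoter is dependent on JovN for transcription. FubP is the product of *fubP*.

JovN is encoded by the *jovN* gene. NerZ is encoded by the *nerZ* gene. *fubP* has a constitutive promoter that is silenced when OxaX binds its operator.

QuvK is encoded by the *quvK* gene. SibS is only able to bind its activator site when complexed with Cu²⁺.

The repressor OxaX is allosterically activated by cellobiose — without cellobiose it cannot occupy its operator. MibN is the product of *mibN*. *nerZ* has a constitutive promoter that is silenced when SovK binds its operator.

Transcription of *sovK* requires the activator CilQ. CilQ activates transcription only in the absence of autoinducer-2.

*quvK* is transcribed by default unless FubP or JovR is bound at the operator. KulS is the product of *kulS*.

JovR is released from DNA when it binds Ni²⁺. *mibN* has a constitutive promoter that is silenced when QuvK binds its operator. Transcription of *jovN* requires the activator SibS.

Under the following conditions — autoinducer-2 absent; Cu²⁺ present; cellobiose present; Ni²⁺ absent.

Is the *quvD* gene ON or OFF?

Autoinducer-2 is absent, so CilQ is active.
No repressor is bound and CilQ is active, so *sovK* is transcribed.
So SovK is produced and active.
With repressor SovK bound, *nerZ* is not transcribed.
So NerZ is not produced.
Cellobiose is present, so OxaX is active.
With repressor OxaX bound, *fubP* is not transcribed.
So FubP is not produced.
Ni²⁺ is absent, so JovR is active.
With repressor JovR bound, *quvK* is not transcribed.
So QuvK is not produced.
With no repressor bound, *mibN* is transcribed.
So MibN is produced and active.
Cu²⁺ is present, so SibS is active.
No repressor is bound and SibS is active, so *jovN* is transcribed.
So JovN is produced and active.
No repressor is bound and JovN is active, so *kulS* is transcribed.
So KulS is produced and active.
With repressor MibN bound, *quvD* is not transcribed.

OFF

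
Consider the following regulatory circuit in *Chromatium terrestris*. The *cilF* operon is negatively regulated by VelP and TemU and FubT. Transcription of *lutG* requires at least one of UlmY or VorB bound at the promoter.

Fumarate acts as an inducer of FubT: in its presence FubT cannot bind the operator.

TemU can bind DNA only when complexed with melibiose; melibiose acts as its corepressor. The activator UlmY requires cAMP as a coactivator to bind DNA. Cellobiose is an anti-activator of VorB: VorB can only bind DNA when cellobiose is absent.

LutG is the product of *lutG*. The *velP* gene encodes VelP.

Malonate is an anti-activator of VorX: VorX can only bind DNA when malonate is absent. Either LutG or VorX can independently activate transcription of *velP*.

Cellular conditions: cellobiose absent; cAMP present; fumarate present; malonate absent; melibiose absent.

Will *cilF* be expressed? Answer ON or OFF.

OFF

cAMP is present, so UlmY is active.
Cellobiose is absent, so VorB is active.
Activator UlmY is present, so *lutG* is transcribed.
So LutG is produced and active.
Malonate is absent, so VorX is active.
Activator LutG is present, so *velP* is transcribed.
So VelP is produced and active.
Melibiose is absent, so TemU is inactive.
Fumarate is present, so FubT is inactive.
With repressor VelP bound, *cilF* is not transcribed.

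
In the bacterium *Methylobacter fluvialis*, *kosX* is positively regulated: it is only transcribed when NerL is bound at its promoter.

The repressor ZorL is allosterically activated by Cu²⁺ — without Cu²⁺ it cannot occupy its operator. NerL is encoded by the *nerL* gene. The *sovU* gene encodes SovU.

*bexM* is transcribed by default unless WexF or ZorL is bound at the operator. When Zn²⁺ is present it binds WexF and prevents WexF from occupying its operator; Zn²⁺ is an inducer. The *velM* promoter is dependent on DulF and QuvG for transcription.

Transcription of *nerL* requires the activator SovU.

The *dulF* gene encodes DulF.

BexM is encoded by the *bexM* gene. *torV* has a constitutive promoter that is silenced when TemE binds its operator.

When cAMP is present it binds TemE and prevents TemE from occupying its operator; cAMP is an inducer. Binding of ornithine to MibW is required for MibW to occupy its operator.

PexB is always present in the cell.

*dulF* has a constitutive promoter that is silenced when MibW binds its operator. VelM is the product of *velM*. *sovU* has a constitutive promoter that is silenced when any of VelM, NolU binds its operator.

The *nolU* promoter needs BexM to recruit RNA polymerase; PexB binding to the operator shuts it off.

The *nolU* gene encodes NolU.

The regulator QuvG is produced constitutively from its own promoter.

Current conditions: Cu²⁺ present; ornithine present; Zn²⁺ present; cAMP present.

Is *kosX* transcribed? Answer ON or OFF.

ON

Ornithine is present, so MibW is active.
With repressor MibW bound, *dulF* is not transcribed.
So DulF is not produced.
QuvG is produced constitutively and is active.
Required activator DulF is absent, so *velM* is not transcribed.
So VelM is not produced.
Zn²⁺ is present, so WexF is inactive.
Cu²⁺ is present, so ZorL is active.
With repressor ZorL bound, *bexM* is not transcribed.
So BexM is not produced.
PexB is produced constitutively and is active.
With repressor PexB bound, *nolU* is not transcribed.
So NolU is not produced.
With no repressor bound, *sovU* is transcribed.
So SovU is produced and active.
No repressor is bound and SovU is active, so *nerL* is transcribed.
So NerL is produced and active.
No repressor is bound and NerL is active, so *kosX* is transcribed.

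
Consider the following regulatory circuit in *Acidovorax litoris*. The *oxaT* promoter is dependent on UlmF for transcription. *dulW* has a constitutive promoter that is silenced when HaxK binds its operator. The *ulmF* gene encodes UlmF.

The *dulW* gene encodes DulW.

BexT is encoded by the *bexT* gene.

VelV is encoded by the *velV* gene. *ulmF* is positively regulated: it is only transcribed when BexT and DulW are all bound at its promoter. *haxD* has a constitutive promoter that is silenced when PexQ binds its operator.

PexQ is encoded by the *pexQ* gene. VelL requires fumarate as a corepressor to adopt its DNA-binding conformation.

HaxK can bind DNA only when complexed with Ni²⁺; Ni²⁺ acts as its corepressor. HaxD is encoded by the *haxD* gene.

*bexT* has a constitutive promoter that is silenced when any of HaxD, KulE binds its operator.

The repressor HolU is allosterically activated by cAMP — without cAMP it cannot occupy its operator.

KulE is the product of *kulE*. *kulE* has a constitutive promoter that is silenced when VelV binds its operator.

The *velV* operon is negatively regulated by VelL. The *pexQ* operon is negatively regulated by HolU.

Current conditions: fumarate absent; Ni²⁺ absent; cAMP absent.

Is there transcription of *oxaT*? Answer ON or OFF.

ON

cAMP is absent, so HolU is inactive.
With no repressor bound, *pexQ* is transcribed.
So PexQ is produced and active.
With repressor PexQ bound, *haxD* is not transcribed.
So HaxD is not produced.
Fumarate is absent, so VelL is inactive.
With no repressor bound, *velV* is transcribed.
So VelV is produced and active.
With repressor VelV bound, *kulE* is not transcribed.
So KulE is not produced.
With no repressor bound, *bexT* is transcribed.
So BexT is produced and active.
Ni²⁺ is absent, so HaxK is inactive.
With no repressor bound, *dulW* is transcribed.
So DulW is produced and active.
No repressor is bound and BexT and DulW are active, so *ulmF* is transcribed.
So UlmF is produced and active.
No repressor is bound and UlmF is active, so *oxaT* is transcribed.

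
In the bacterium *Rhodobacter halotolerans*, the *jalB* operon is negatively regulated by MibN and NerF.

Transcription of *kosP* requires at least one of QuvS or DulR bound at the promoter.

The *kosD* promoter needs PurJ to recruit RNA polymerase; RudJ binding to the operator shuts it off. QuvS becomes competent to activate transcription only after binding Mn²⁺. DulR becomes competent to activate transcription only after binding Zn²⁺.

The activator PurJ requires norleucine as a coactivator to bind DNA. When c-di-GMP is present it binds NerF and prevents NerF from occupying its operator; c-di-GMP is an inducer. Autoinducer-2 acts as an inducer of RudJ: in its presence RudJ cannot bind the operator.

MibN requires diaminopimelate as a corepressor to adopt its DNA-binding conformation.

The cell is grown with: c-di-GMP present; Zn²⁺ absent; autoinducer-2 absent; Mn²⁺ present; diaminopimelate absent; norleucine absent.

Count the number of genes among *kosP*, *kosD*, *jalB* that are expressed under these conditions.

Mn²⁺ is present, so QuvS is active.
Zn²⁺ is absent, so DulR is inactive.
Activator QuvS is present, so *kosP* is transcribed.
→ *kosP* is ON.
Autoinducer-2 is absent, so RudJ is active.
Norleucine is absent, so PurJ is inactive.
With repressor RudJ bound, *kosD* is not transcribed.
→ *kosD* is OFF.
Diaminopimelate is absent, so MibN is inactive.
c-di-GMP is present, so NerF is inactive.
With no repressor bound, *jalB* is transcribed.
→ *jalB* is ON.
2 of the 3 genes are transcribed.

2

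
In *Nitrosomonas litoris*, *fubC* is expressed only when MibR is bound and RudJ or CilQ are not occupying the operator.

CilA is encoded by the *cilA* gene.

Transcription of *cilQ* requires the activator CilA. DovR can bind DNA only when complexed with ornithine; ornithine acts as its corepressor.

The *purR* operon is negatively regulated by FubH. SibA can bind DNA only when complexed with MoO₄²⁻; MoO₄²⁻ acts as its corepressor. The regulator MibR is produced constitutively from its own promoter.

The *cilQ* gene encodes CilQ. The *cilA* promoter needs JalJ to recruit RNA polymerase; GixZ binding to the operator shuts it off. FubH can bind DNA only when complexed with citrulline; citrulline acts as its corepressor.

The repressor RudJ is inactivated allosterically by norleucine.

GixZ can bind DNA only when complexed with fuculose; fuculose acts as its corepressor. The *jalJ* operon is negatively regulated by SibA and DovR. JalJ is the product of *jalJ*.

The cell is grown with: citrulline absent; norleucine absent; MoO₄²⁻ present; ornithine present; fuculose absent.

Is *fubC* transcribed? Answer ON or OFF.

Norleucine is absent, so RudJ is active.
MoO₄²⁻ is present, so SibA is active.
Ornithine is present, so DovR is active.
With repressor SibA bound, *jalJ* is not transcribed.
So JalJ is not produced.
Fuculose is absent, so GixZ is inactive.
Required activator JalJ is absent, so *cilA* is not transcribed.
So CilA is not produced.
Required activator CilA is absent, so *cilQ* is not transcribed.
So CilQ is not produced.
MibR is produced constitutively and is active.
With repressor RudJ bound, *fubC* is not transcribed.

OFF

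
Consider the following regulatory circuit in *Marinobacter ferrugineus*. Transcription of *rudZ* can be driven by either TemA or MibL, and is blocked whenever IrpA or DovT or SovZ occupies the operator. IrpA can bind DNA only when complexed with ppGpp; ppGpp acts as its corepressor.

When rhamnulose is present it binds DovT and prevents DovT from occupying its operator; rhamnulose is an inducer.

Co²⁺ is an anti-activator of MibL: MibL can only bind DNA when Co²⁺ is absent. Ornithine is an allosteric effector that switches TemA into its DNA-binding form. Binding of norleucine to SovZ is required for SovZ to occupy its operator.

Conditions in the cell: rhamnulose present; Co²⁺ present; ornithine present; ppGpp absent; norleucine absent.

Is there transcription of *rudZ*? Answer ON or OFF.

ppGpp is absent, so IrpA is inactive.
Ornithine is present, so TemA is active.
Rhamnulose is present, so DovT is inactive.
Co²⁺ is present, so MibL is inactive.
Norleucine is absent, so SovZ is inactive.
Activator TemA is present, so *rudZ* is transcribed.

ON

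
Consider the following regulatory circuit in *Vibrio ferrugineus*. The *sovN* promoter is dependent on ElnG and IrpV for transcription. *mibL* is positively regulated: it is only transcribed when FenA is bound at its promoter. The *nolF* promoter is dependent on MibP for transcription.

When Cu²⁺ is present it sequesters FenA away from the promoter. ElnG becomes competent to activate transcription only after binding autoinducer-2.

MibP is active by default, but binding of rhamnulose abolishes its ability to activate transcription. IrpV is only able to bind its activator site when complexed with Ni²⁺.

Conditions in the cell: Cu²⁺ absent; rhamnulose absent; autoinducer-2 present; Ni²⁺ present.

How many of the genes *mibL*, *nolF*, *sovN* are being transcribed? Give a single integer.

3

Cu²⁺ is absent, so FenA is active.
No repressor is bound and FenA is active, so *mibL* is transcribed.
→ *mibL* is ON.
Rhamnulose is absent, so MibP is active.
No repressor is bound and MibP is active, so *nolF* is transcribed.
→ *nolF* is ON.
Autoinducer-2 is present, so ElnG is active.
Ni²⁺ is present, so IrpV is active.
No repressor is bound and ElnG and IrpV are active, so *sovN* is transcribed.
→ *sovN* is ON.
3 of the 3 genes are transcribed.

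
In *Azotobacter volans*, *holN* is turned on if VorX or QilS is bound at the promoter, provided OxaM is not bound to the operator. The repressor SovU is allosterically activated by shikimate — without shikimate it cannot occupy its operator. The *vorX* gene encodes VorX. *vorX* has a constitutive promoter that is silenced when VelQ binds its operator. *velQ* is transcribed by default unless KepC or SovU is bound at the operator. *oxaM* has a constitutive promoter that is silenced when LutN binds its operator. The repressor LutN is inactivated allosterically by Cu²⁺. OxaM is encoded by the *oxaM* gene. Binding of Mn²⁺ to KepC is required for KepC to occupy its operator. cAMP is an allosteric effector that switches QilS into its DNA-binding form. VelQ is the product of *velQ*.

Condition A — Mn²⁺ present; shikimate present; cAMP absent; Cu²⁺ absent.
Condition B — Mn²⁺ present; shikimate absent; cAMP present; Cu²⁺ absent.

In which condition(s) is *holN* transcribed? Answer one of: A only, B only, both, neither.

both

Condition A:
Mn²⁺ is present, so KepC is active.
Shikimate is present, so SovU is active.
With repressor KepC bound, *velQ* is not transcribed.
So VelQ is not produced.
With no repressor bound, *vorX* is transcribed.
So VorX is produced and active.
cAMP is absent, so QilS is inactive.
Cu²⁺ is absent, so LutN is active.
With repressor LutN bound, *oxaM* is not transcribed.
So OxaM is not produced.
Activator VorX is present, so *holN* is transcribed.
→ *holN* is ON in A.
Condition B:
Mn²⁺ is present, so KepC is active.
Shikimate is absent, so SovU is inactive.
With repressor KepC bound, *velQ* is not transcribed.
So VelQ is not produced.
With no repressor bound, *vorX* is transcribed.
So VorX is produced and active.
cAMP is present, so QilS is active.
Cu²⁺ is absent, so LutN is active.
With repressor LutN bound, *oxaM* is not transcribed.
So OxaM is not produced.
Activator VorX is present, so *holN* is transcribed.
→ *holN* is ON in B.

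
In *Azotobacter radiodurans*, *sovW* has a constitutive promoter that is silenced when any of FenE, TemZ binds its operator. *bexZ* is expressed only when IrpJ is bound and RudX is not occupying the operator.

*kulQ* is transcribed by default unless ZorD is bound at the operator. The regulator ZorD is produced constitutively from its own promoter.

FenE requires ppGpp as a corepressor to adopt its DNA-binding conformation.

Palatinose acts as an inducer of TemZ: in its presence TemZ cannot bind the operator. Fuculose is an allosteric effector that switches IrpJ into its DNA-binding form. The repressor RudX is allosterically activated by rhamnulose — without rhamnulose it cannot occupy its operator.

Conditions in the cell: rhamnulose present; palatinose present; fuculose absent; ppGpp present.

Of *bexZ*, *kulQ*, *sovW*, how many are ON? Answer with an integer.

0

Rhamnulose is present, so RudX is active.
Fuculose is absent, so IrpJ is inactive.
With repressor RudX bound, *bexZ* is not transcribed.
→ *bexZ* is OFF.
ZorD is produced constitutively and is active.
With repressor ZorD bound, *kulQ* is not transcribed.
→ *kulQ* is OFF.
ppGpp is present, so FenE is active.
Palatinose is present, so TemZ is inactive.
With repressor FenE bound, *sovW* is not transcribed.
→ *sovW* is OFF.
0 of the 3 genes are transcribed.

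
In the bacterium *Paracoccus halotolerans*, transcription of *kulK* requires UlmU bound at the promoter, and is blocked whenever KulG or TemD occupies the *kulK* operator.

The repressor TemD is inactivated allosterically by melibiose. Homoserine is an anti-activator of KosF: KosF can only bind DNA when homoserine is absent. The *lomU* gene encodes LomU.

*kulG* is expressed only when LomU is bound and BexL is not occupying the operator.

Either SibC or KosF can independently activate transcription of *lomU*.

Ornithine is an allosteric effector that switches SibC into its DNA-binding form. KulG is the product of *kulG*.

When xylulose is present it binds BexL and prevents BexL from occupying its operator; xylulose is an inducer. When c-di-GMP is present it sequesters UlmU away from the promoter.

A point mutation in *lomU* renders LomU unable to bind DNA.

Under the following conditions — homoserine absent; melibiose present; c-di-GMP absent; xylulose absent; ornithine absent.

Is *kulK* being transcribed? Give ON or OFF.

ON

LomU is non-functional in this strain, so it has no effect.
Xylulose is absent, so BexL is active.
With repressor BexL bound, *kulG* is not transcribed.
So KulG is not produced.
c-di-GMP is absent, so UlmU is active.
Melibiose is present, so TemD is inactive.
No repressor is bound and UlmU is active, so *kulK* is transcribed.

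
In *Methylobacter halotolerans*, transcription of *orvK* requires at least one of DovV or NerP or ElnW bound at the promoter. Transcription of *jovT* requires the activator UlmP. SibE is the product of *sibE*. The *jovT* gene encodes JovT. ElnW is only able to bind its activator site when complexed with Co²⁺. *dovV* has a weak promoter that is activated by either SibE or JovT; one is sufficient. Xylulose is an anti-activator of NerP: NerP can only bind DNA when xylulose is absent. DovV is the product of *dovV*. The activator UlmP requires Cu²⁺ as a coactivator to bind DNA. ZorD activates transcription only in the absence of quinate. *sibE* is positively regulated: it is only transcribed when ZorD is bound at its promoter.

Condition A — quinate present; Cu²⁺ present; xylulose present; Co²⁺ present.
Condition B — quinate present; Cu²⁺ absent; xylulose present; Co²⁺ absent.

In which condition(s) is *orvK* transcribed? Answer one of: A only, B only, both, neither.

Condition A:
Quinate is present, so ZorD is inactive.
Required activator ZorD is absent, so *sibE* is not transcribed.
So SibE is not produced.
Cu²⁺ is present, so UlmP is active.
No repressor is bound and UlmP is active, so *jovT* is transcribed.
So JovT is produced and active.
Activator JovT is present, so *dovV* is transcribed.
So DovV is produced and active.
Xylulose is present, so NerP is inactive.
Co²⁺ is present, so ElnW is active.
Activator DovV is present, so *orvK* is transcribed.
→ *orvK* is ON in A.
Condition B:
Quinate is present, so ZorD is inactive.
Required activator ZorD is absent, so *sibE* is not transcribed.
So SibE is not produced.
Cu²⁺ is absent, so UlmP is inactive.
Required activator UlmP is absent, so *jovT* is not transcribed.
So JovT is not produced.
No activator is available at the *dovV* promoter, so *dovV* is not transcribed.
So DovV is not produced.
Xylulose is present, so NerP is inactive.
Co²⁺ is absent, so ElnW is inactive.
No activator is available at the *orvK* promoter, so *orvK* is not transcribed.
→ *orvK* is OFF in B.

A only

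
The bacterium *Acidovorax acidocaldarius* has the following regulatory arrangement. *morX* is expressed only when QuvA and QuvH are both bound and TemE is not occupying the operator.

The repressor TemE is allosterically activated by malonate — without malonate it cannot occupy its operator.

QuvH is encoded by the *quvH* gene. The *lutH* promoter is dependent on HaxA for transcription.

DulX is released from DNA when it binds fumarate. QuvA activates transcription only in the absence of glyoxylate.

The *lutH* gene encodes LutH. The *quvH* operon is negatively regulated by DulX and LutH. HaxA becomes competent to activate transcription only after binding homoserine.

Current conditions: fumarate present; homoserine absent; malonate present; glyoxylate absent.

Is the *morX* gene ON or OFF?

OFF

Glyoxylate is absent, so QuvA is active.
Malonate is present, so TemE is active.
Fumarate is present, so DulX is inactive.
Homoserine is absent, so HaxA is inactive.
Required activator HaxA is absent, so *lutH* is not transcribed.
So LutH is not produced.
With no repressor bound, *quvH* is transcribed.
So QuvH is produced and active.
With repressor TemE bound, *morX* is not transcribed.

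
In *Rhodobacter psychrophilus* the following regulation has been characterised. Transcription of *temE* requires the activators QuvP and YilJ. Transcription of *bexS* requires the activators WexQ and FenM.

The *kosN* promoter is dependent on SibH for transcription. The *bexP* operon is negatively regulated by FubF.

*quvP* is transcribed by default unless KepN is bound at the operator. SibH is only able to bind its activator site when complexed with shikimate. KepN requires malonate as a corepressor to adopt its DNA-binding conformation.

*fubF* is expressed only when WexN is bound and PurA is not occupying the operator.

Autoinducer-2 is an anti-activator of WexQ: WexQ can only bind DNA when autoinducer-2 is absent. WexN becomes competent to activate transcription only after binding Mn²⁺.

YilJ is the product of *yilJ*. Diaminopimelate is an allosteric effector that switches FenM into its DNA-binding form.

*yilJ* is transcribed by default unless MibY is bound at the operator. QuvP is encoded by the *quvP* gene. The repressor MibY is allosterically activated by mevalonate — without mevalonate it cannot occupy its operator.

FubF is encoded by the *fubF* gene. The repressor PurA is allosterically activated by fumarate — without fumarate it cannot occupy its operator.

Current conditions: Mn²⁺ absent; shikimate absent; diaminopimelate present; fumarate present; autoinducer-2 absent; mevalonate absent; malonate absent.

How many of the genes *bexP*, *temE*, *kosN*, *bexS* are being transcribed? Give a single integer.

3

Fumarate is present, so PurA is active.
Mn²⁺ is absent, so WexN is inactive.
With repressor PurA bound, *fubF* is not transcribed.
So FubF is not produced.
With no repressor bound, *bexP* is transcribed.
→ *bexP* is ON.
Malonate is absent, so KepN is inactive.
With no repressor bound, *quvP* is transcribed.
So QuvP is produced and active.
Mevalonate is absent, so MibY is inactive.
With no repressor bound, *yilJ* is transcribed.
So YilJ is produced and active.
No repressor is bound and QuvP and YilJ are active, so *temE* is transcribed.
→ *temE* is ON.
Shikimate is absent, so SibH is inactive.
Required activator SibH is absent, so *kosN* is not transcribed.
→ *kosN* is OFF.
Autoinducer-2 is absent, so WexQ is active.
Diaminopimelate is present, so FenM is active.
No repressor is bound and WexQ and FenM are active, so *bexS* is transcribed.
→ *bexS* is ON.
3 of the 4 genes are transcribed.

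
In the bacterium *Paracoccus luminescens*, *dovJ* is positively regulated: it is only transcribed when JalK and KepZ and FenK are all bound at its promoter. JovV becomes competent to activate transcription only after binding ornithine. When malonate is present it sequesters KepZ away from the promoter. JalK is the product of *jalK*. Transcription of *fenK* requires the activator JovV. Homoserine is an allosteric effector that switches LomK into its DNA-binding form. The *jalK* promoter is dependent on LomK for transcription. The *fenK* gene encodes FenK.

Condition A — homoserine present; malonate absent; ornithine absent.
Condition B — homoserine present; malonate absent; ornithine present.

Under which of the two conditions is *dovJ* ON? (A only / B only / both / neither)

B only

Condition A:
Homoserine is present, so LomK is active.
No repressor is bound and LomK is active, so *jalK* is transcribed.
So JalK is produced and active.
Malonate is absent, so KepZ is active.
Ornithine is absent, so JovV is inactive.
Required activator JovV is absent, so *fenK* is not transcribed.
So FenK is not produced.
Required activator FenK is absent, so *dovJ* is not transcribed.
→ *dovJ* is OFF in A.
Condition B:
Homoserine is present, so LomK is active.
No repressor is bound and LomK is active, so *jalK* is transcribed.
So JalK is produced and active.
Malonate is absent, so KepZ is active.
Ornithine is present, so JovV is active.
No repressor is bound and JovV is active, so *fenK* is transcribed.
So FenK is produced and active.
No repressor is bound and JalK and KepZ and FenK are active, so *dovJ* is transcribed.
→ *dovJ* is ON in B.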